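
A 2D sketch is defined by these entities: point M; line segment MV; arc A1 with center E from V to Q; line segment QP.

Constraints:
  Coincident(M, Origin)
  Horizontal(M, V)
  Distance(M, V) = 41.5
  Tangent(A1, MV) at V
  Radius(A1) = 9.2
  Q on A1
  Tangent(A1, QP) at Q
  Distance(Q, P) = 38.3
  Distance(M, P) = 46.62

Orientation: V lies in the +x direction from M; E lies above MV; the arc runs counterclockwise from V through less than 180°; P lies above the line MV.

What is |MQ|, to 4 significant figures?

50.38

M is at the origin; MV is horizontal with |MV| = 41.5 and V on the +x side, so V = (41.50, 0.000). The tangent condition forces EV to be normal to MV, so E = V + (0, 9.2) = (41.50, 9.200). Since EQ ⟂ QP (tangency), |EP| = √(9.2² + 38.3²) = 39.39 regardless of where Q sits on A1. So P lies on both circle(M, 46.62) and circle(E, 39.39); the above-MV intersection is P = (19.92, 42.15). Q is the foot of the tangent from P: Q = (47.81, 15.90).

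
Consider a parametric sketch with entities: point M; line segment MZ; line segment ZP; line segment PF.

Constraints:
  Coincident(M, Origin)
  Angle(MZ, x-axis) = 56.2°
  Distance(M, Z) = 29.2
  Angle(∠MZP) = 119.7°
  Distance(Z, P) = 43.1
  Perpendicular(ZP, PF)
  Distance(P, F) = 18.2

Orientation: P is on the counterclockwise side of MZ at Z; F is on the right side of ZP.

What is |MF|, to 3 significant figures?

72.2

M is at the origin; MZ runs at 56.2° with length 29.2, so Z = 29.2·(cos 56.2°, sin 56.2°) = (16.2, 24.3). ∠MZP = 119.7°, so ZP runs at 56.2° + (180° − 119.7°) = 116° from the x-axis; with |ZP| = 43.1, P = Z + 43.1·(cos 116°, sin 116°) = (-2.99, 62.8). The perpendicularity gives PF at right angles to ZP; with |PF| = 18.2 on the right of ZP, F = P + 18.2·(0.895, 0.446) = (13.3, 71.0). Then |MF| = |F − M| = 72.2.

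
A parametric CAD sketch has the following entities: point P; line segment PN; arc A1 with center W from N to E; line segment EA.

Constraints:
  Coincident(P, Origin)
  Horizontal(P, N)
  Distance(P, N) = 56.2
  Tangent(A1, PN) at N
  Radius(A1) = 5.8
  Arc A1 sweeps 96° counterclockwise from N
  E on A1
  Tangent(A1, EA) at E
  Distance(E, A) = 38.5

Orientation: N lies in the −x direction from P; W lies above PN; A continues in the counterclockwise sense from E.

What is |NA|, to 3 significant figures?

44.7

P is at the origin; PN is horizontal with |PN| = 56.2 and N on the −x side, so N = (-56.2, 0.00). Tangency of A1 to PN means the radius WN is perpendicular to PN, so W = N + (0, 5.8) = (-56.2, 5.80). On A1, N sits at bearing -90° from W; a 96° counterclockwise sweep puts E at bearing 6°, so E = W + 5.8·(cos 6°, sin 6°) = (-50.4, 6.41). The tangent condition forces WE to be normal to EA, so EA runs along (−sin 6°, cos 6°); with |EA| = 38.5, A = (-54.5, 44.7). Then |NA| = |A − N| = 44.7.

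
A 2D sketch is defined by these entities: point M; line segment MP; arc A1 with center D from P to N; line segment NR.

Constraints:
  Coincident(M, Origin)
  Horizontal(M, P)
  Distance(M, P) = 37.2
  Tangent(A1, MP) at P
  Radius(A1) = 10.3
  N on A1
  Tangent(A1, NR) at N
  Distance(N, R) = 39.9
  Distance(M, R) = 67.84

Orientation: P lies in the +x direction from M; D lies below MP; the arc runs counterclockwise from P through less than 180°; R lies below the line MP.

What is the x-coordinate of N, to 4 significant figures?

27.90

Checks: |DP| = 10.30 ✓; |DN| = 10.30 ✓; ∠(DN, NR) = 90.00° ✓; |NR| = 39.90 ✓; |MR| = 67.84 ✓.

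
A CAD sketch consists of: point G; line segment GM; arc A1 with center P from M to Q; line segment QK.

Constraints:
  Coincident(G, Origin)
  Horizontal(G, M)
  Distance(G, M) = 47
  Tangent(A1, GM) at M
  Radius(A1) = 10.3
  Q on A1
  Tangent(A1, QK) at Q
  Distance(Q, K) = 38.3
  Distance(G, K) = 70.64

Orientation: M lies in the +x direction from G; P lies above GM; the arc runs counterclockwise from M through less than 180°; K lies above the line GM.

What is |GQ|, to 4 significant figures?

58.41

G is at the origin; G and M share the same y with |GM| = 47.0 and M on the +x side, so M = (47.00, 0.000). A1 meets GM tangentially, so PM is at right angles to GM, so P = M + (0, 10.3) = (47.00, 10.30). Since PQ ⟂ QK (tangency), |PK| = √(10.3² + 38.3²) = 39.66 regardless of where Q sits on A1. So K lies on both circle(G, 70.64) and circle(P, 39.66); the above-GM intersection is K = (50.06, 49.84). Q is the foot of the tangent from K: Q = (57.12, 12.20).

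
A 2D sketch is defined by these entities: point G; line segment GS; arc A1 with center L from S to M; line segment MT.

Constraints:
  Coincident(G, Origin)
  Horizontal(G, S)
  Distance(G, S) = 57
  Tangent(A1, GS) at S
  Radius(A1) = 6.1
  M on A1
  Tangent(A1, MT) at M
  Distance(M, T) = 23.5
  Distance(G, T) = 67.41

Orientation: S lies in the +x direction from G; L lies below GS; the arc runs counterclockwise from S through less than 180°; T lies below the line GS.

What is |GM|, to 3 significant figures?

52.0

Checks: ∠(LS, SG) = 90.00° ✓; |LM| = 6.100 ✓; ∠(LM, MT) = 90.00° ✓; |MT| = 23.50 ✓; |GT| = 67.41 ✓.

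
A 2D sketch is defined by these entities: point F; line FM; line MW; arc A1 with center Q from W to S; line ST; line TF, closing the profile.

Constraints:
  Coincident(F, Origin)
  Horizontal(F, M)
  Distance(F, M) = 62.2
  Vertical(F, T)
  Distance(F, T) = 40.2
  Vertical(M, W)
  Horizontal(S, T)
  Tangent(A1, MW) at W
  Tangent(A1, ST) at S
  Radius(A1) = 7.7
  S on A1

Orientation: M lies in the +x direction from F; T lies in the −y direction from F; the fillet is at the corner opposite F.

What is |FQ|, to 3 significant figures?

63.5

FT is vertical with |FT| = 40.2 and T on the −y side, so T = (0.00, -40.2). The virtual corner opposite F is at (62.2, -40.2). The tangent condition forces QW to be normal to MW and A1 meets ST tangentially, so QS is at right angles to ST, with radius 7.7, so the center Q sits 7.7 in from both sides at Q = (54.5, -32.5). Then |FQ| = |Q − F| = 63.5.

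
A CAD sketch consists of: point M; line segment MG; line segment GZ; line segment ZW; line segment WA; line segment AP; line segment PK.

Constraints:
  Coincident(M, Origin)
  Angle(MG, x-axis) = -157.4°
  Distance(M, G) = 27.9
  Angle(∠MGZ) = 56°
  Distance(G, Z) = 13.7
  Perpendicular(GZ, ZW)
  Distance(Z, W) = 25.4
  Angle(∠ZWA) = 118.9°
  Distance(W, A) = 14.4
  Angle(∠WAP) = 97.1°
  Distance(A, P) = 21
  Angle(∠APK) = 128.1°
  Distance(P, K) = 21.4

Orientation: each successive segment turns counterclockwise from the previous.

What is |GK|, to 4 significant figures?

7.496

M is at the origin; MG runs at -157.4° with length 27.9, so G = (-25.76, -10.72). ∠MGZ = 56.0° gives GZ at -33.40° from the x-axis; with |GZ| = 13.7, Z = (-14.32, -18.26). The perpendicularity gives ZW at right angles to GZ, so ZW runs at 56.60°; with |ZW| = 25.4, W = (-0.3379, 2.942). ∠ZWA = 118.9° gives WA at 117.7° from the x-axis; with |WA| = 14.4, A = (-7.032, 15.69). ∠WAP = 97.1° gives AP at -159.4° from the x-axis; with |AP| = 21.0, P = (-26.69, 8.303). ∠APK = 128.1° gives PK at -107.5° from the x-axis; with |PK| = 21.4, K = (-33.12, -12.11). Then |GK| = |K − G| = 7.496.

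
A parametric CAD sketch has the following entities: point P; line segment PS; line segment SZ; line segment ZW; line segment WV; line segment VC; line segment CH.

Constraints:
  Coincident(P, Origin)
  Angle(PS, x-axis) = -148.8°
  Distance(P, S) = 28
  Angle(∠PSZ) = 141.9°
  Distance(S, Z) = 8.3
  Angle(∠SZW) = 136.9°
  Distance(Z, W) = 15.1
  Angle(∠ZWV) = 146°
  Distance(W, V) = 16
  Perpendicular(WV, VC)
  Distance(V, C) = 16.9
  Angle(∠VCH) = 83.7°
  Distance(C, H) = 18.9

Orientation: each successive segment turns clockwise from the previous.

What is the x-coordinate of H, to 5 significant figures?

-26.860

P is at the origin; PS runs at -148.8° with length 28.0, so S = (-23.950, -14.505). ∠PSZ = 141.9° gives SZ at 173.10° from the x-axis; with |SZ| = 8.3, Z = (-32.190, -13.508). ∠SZW = 136.9° gives ZW at 130.00° from the x-axis; with |ZW| = 15.1, W = (-41.896, -1.9403). ∠ZWV = 146.0° gives WV at 96.000° from the x-axis; with |WV| = 16.0, V = (-43.569, 13.972). The perpendicularity gives VC at right angles to WV, so VC runs at 6.0000°; with |VC| = 16.9, C = (-26.761, 15.739). ∠VCH = 83.7° gives CH at -90.300° from the x-axis; with |CH| = 18.9, H = (-26.860, -3.1612). So H.x = -26.860.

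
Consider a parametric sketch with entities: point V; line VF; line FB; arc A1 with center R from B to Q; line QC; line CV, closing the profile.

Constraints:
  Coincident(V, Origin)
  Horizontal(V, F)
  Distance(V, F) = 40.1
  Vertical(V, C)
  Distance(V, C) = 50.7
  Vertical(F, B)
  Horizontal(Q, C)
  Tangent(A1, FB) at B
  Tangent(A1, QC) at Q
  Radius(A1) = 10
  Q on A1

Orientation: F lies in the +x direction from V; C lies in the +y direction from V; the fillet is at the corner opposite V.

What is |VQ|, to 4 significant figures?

58.96

V is at the origin; VF is horizontal with |VF| = 40.1 and F on the +x side, so F = (40.10, 0.000). VC is vertical with |VC| = 50.7 and C on the +y side, so C = (0.000, 50.70). The virtual corner opposite V is at (40.10, 50.70). A1 meets FB tangentially, so RB is at right angles to FB and tangency of A1 to QC means the radius RQ is perpendicular to QC, with radius 10.0, so the center R sits 10.0 in from both sides at R = (30.10, 40.70). That places the tangent points at B = (40.10, 40.70) on FB and Q = (30.10, 50.70) on QC. Then |VQ| = |Q − V| = 58.96.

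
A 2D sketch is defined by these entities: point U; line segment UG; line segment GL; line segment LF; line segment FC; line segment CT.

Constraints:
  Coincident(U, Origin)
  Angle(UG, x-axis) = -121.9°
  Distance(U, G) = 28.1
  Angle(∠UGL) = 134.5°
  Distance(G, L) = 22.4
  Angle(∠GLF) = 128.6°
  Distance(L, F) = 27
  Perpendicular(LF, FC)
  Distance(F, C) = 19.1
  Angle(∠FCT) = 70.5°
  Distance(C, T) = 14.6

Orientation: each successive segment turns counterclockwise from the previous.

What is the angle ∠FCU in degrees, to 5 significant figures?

124.97°

∠GLF = 128.6° gives LF at -25.000° from the x-axis; with |LF| = 27.0, F = (14.888, -57.039). The perpendicularity gives FC at right angles to LF, so FC runs at 65.000°; with |FC| = 19.1, C = (22.960, -39.728). Then cos ∠FCU = CF·CU / (|CF||CU|), giving 124.97°.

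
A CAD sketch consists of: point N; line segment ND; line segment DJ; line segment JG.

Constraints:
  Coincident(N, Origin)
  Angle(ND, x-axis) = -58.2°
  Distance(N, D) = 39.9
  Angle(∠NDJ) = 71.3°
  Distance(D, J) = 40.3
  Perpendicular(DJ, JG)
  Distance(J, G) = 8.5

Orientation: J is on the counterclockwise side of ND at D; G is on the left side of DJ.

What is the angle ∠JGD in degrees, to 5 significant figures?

78.090°

N is at the origin; ND runs at -58.2° with length 39.9, so D = 39.9·(cos -58.2°, sin -58.2°) = (21.026, -33.911). ∠NDJ = 71.3°, so DJ runs at -58.2° + (180° − 71.3°) = 50.500° from the x-axis; with |DJ| = 40.3, J = D + 40.3·(cos 50.500°, sin 50.500°) = (46.659, -2.8142). DJ is perpendicular to JG; with |JG| = 8.5 on the left of DJ, G = J + 8.5·(-0.77162, 0.63608) = (40.101, 2.5924). Then cos ∠JGD = GJ·GD / (|GJ||GD|), giving 78.090°.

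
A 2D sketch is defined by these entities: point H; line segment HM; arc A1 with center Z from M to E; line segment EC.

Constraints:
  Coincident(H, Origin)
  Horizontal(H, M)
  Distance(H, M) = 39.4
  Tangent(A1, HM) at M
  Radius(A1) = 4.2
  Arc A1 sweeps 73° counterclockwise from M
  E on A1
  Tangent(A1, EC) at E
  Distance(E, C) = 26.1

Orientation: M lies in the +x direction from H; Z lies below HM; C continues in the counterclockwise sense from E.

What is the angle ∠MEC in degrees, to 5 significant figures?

143.50°

On A1, M sits at bearing 90° from Z; a 73° counterclockwise sweep puts E at bearing 163°, so E = Z + 4.2·(cos 163°, sin 163°) = (35.384, -2.9720). A1 meets EC tangentially, so ZE is at right angles to EC, so EC runs along (−sin 163°, cos 163°); with |EC| = 26.1, C = (27.753, -27.932). Then cos ∠MEC = EM·EC / (|EM||EC|), giving 143.50°.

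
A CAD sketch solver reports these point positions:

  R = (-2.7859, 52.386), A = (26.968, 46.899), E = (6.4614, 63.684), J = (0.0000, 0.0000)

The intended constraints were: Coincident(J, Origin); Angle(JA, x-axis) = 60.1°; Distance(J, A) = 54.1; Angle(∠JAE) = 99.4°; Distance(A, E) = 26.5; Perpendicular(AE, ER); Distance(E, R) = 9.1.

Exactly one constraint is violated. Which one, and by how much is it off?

Distance(E, R) = 9.1 — off by 5.50.

J = (0.00, 0.00) ✓; JA at 60.10° ✓; |JA| = 54.10 ✓; ∠JAE = 99.40° ✓; |AE| = 26.50 ✓; ∠(AE, ER) = 90.00° ✓; |ER| = 14.60 ✗.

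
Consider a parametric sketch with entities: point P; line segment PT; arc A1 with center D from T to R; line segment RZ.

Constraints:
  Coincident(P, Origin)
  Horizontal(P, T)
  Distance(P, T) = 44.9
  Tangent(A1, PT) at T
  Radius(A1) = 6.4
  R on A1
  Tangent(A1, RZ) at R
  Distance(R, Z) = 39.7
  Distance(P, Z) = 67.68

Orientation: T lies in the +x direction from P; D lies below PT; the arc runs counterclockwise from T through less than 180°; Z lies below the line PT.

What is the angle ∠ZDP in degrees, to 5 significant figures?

104.39°

P is at the origin; P and T share the same y with |PT| = 44.9 and T on the +x side, so T = (44.900, 0.0000). Since A1 is tangent to PT there, DT ⟂ PT, so D = T + (0, -6.4) = (44.900, -6.4000). Since DR ⟂ RZ (tangency), |DZ| = √(6.4² + 39.7²) = 40.213 regardless of where R sits on A1. So Z lies on both circle(P, 67.68) and circle(D, 40.213); the below-PT intersection is Z = (49.298, -46.371). R is the foot of the tangent from Z: R = (38.731, -8.1035).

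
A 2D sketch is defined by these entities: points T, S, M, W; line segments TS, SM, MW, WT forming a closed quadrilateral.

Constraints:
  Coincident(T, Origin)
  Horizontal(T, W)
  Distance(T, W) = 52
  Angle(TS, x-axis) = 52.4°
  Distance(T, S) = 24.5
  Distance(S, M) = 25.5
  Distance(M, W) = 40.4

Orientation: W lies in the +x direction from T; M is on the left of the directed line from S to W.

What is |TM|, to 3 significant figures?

49.8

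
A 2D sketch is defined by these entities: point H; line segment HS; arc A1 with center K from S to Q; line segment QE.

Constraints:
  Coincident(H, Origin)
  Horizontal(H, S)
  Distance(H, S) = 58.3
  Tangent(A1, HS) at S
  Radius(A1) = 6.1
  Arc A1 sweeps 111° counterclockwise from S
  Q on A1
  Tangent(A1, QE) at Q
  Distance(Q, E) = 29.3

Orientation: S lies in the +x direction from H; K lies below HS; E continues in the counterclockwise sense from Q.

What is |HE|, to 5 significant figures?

72.474

H is at the origin; H and S share the same y with |HS| = 58.3 and S on the +x side, so S = (58.300, 0.0000). Tangency of A1 to HS means the radius KS is perpendicular to HS, so K = S + (0, -6.1) = (58.300, -6.1000). On A1, S sits at bearing 90° from K; a 111° counterclockwise sweep puts Q at bearing 201°, so Q = K + 6.1·(cos 201°, sin 201°) = (52.605, -8.2860). Tangency of A1 to QE means the radius KQ is perpendicular to QE, so QE runs along (−sin 201°, cos 201°); with |QE| = 29.3, E = (63.105, -35.640). Then |HE| = |E − H| = 72.474.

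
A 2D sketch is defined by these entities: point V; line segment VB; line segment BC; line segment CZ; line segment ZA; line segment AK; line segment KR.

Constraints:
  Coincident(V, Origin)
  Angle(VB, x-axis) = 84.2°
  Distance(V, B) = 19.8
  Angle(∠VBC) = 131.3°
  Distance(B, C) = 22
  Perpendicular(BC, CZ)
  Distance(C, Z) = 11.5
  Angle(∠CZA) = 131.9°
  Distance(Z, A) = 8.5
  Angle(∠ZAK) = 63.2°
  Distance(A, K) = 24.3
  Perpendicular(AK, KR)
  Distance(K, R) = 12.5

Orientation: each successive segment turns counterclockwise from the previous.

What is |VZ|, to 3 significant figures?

35.2

V is at the origin; VB runs at 84.2° with length 19.8, so B = (2.00, 19.7). ∠VBC = 131.3° gives BC at 133° from the x-axis; with |BC| = 22.0, C = (-13.0, 35.8). BC is perpendicular to CZ, so CZ runs at -137°; with |CZ| = 11.5, Z = (-21.4, 28.0). Then |VZ| = |Z − V| = 35.2.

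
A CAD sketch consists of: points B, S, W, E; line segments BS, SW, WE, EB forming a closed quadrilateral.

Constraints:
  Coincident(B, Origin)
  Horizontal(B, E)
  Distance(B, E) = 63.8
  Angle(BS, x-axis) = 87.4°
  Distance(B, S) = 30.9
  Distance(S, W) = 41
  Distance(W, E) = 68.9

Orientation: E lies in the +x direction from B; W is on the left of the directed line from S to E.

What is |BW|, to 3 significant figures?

67.2

Checks: |SW| = 41.00 ✓; |WE| = 68.90 ✓.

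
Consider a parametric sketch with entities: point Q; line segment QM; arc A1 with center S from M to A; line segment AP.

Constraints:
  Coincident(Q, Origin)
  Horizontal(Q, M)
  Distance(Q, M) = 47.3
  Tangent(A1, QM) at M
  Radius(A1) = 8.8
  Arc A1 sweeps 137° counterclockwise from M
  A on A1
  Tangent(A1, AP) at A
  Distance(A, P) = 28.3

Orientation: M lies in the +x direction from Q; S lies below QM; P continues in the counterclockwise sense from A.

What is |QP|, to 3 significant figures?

71.0

Q is at the origin; QM is horizontal with |QM| = 47.3 and M on the +x side, so M = (47.3, 0.00). Since A1 is tangent to QM there, SM ⟂ QM, so S = M + (0, -8.8) = (47.3, -8.80). On A1, M sits at bearing 90° from S; a 137° counterclockwise sweep puts A at bearing 227°, so A = S + 8.8·(cos 227°, sin 227°) = (41.3, -15.2). Tangency of A1 to AP means the radius SA is perpendicular to AP, so AP runs along (−sin 227°, cos 227°); with |AP| = 28.3, P = (62.0, -34.5). Then |QP| = |P − Q| = 71.0.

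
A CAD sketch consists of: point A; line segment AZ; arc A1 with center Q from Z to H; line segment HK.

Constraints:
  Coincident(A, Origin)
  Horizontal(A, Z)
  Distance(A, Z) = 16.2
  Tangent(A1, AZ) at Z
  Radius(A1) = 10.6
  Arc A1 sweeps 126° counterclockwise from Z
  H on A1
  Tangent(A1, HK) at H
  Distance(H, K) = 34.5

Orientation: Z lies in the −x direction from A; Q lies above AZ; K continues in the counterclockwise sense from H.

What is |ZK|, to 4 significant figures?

46.25

On A1, Z sits at bearing -90° from Q; a 126° counterclockwise sweep puts H at bearing 36°, so H = Q + 10.6·(cos 36°, sin 36°) = (-7.624, 16.83). The tangent condition forces QH to be normal to HK, so HK runs along (−sin 36°, cos 36°); with |HK| = 34.5, K = (-27.90, 44.74). Then |ZK| = |K − Z| = 46.25.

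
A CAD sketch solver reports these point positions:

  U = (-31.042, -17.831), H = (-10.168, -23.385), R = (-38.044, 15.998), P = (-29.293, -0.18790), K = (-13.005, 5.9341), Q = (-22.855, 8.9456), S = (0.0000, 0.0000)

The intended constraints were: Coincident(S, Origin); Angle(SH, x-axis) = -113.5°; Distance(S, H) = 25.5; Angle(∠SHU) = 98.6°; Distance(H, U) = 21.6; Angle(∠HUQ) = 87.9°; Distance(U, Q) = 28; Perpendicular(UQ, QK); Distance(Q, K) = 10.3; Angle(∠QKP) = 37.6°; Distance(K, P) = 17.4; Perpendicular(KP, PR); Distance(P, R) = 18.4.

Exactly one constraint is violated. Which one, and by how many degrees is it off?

Perpendicular(KP, PR) — off by 7.80°.

S = (0.00, 0.00) ✓; SH at -113.5° ✓; |SH| = 25.50 ✓; ∠SHU = 98.60° ✓; |HU| = 21.60 ✓; ∠HUQ = 87.90° ✓; |UQ| = 28.00 ✓; ∠(UQ, QK) = 90.00° ✓; |QK| = 10.30 ✓; ∠QKP = 37.60° ✓; |KP| = 17.40 ✓; ∠(KP, PR) = 82.20° ✗; |PR| = 18.40 ✓.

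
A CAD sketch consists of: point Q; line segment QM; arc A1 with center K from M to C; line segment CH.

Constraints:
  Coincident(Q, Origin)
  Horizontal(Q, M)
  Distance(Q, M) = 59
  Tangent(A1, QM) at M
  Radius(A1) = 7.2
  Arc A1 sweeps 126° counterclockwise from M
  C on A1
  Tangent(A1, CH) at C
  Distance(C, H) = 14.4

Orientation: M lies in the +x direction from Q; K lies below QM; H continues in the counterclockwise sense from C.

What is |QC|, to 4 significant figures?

54.39

Since A1 is tangent to QM there, KM ⟂ QM, so K = M + (0, -7.2) = (59.00, -7.200). On A1, M sits at bearing 90° from K; a 126° counterclockwise sweep puts C at bearing 216°, so C = K + 7.2·(cos 216°, sin 216°) = (53.18, -11.43). Then |QC| = |C − Q| = 54.39.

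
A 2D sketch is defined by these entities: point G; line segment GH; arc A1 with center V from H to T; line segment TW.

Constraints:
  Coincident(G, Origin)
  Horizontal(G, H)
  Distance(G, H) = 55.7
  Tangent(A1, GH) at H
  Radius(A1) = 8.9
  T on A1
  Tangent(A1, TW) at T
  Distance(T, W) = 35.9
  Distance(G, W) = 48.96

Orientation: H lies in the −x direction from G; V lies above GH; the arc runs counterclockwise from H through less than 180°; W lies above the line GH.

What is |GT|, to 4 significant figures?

47.97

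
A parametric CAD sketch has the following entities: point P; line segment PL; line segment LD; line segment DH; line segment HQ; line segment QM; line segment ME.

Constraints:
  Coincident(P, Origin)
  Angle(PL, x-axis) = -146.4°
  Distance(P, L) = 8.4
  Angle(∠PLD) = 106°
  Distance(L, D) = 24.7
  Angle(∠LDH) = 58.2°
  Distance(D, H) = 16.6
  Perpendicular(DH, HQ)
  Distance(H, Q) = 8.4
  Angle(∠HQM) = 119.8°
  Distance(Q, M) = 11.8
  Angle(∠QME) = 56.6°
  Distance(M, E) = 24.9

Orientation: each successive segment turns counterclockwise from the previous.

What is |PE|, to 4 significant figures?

32.12

∠HQM = 119.8° gives QM at -160.4° from the x-axis; with |QM| = 11.8, M = (-6.219, -14.08). ∠QME = 56.6° gives ME at -37.00° from the x-axis; with |ME| = 24.9, E = (13.67, -29.07). Then |PE| = |E − P| = 32.12.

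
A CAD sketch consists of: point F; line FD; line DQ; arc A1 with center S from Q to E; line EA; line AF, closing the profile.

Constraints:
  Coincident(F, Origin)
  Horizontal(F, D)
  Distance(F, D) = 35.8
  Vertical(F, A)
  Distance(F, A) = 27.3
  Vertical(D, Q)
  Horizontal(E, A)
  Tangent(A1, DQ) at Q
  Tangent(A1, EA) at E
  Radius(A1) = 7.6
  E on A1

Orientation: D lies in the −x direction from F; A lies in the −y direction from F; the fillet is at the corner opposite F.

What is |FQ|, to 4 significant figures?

40.86

F is at the origin; FD is horizontal with |FD| = 35.8 and D on the −x side, so D = (-35.80, 0.000). F and A share the same x with |FA| = 27.3 and A on the −y side, so A = (0.000, -27.30). The virtual corner opposite F is at (-35.80, -27.30). Since A1 is tangent to DQ there, SQ ⟂ DQ and tangency of A1 to EA means the radius SE is perpendicular to EA, with radius 7.6, so the center S sits 7.6 in from both sides at S = (-28.20, -19.70). That places the tangent points at Q = (-35.80, -19.70) on DQ and E = (-28.20, -27.30) on EA. Then |FQ| = |Q − F| = 40.86.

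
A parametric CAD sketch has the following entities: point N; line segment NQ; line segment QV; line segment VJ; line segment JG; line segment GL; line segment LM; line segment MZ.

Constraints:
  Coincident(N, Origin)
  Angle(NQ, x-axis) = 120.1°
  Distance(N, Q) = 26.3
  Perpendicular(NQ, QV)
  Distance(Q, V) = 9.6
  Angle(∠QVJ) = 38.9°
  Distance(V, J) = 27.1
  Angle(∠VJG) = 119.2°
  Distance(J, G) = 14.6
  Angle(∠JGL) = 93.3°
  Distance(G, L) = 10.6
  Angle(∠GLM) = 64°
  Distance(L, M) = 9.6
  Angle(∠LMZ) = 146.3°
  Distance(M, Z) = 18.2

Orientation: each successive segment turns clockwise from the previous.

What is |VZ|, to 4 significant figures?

33.32

N is at the origin; NQ runs at 120.1° with length 26.3, so Q = (-13.19, 22.75). The perpendicularity gives QV at right angles to NQ, so QV runs at 30.10°; with |QV| = 9.6, V = (-4.884, 27.57). ∠QVJ = 38.9° gives VJ at -111.0° from the x-axis; with |VJ| = 27.1, J = (-14.60, 2.268). ∠VJG = 119.2° gives JG at -171.8° from the x-axis; with |JG| = 14.6, G = (-29.05, 0.1856). ∠JGL = 93.3° gives GL at 101.5° from the x-axis; with |GL| = 10.6, L = (-31.16, 10.57). ∠GLM = 64.0° gives LM at -14.50° from the x-axis; with |LM| = 9.6, M = (-21.87, 8.169). ∠LMZ = 146.3° gives MZ at -48.20° from the x-axis; with |MZ| = 18.2, Z = (-9.735, -5.399). Then |VZ| = |Z − V| = 33.32.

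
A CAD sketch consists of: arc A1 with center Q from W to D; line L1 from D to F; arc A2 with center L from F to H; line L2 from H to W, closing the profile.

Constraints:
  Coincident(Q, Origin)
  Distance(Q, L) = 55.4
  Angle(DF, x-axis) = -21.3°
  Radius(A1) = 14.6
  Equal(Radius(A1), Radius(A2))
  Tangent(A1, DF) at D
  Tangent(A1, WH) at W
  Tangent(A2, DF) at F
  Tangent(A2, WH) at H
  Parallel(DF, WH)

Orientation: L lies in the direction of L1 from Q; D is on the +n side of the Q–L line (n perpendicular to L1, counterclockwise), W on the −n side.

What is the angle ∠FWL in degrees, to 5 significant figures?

13.029°

The slot axis is L1's direction at -21.3°, so u = (cos -21.3°, sin -21.3°) = (0.93169, -0.36325) and n = (−sin -21.3°, cos -21.3°) = (0.36325, 0.93169). Q is at the origin and L lies 55.4 along u from Q, so L = 55.4·u = (51.616, -20.124). Tangency of A1 to both parallel lines with radius 14.6 puts D and W at Q ± 14.6·n: D = (5.3035, 13.603), W = (-5.3035, -13.603). Equal radii place F and H the same way about L: F = L + 14.6·n = (56.919, -6.5214), H = L − 14.6·n = (46.312, -33.727). Then cos ∠FWL = WF·WL / (|WF||WL|), giving 13.029°.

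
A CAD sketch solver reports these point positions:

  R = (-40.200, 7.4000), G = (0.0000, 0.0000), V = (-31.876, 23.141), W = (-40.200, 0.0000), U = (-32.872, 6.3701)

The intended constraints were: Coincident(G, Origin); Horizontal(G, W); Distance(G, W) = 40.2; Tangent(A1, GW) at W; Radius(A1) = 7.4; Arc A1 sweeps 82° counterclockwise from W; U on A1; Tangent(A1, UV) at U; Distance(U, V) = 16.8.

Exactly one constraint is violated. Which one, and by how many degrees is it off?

Tangent(A1, UV) at U — off by 4.60°.

G = (0.00, 0.00) ✓; G.y = 0.00, W.y = 0.00 ✓; |GW| = 40.20 ✓; ∠(RW, WG) = 90.00° ✓; |RW| = 7.400 ✓; bearing(R→U) − bearing(R→W) = 82.00° ✓; |RU| = 7.400 ✓; ∠(RU, UV) = 85.40° ✗; |UV| = 16.80 ✓.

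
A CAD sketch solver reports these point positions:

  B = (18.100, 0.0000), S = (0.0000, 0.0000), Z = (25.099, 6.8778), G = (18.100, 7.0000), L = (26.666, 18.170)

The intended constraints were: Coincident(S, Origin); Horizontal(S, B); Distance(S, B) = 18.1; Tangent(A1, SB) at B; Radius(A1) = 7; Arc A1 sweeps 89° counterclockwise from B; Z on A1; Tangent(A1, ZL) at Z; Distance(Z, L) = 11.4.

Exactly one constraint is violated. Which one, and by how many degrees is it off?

Tangent(A1, ZL) at Z — off by 6.90°.

S = (0.00, 0.00) ✓; S.y = 0.00, B.y = 0.00 ✓; |SB| = 18.10 ✓; ∠(GB, BS) = 90.00° ✓; |GB| = 7.000 ✓; bearing(G→Z) − bearing(G→B) = 89.00° ✓; |GZ| = 7.000 ✓; ∠(GZ, ZL) = 96.90° ✗; |ZL| = 11.40 ✓.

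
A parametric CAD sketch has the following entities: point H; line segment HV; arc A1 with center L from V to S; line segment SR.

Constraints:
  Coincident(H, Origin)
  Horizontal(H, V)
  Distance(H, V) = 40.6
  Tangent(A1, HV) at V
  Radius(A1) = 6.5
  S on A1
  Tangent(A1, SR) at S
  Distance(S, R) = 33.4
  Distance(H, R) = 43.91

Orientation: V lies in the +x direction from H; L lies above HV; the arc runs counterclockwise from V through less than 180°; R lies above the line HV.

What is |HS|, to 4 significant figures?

46.85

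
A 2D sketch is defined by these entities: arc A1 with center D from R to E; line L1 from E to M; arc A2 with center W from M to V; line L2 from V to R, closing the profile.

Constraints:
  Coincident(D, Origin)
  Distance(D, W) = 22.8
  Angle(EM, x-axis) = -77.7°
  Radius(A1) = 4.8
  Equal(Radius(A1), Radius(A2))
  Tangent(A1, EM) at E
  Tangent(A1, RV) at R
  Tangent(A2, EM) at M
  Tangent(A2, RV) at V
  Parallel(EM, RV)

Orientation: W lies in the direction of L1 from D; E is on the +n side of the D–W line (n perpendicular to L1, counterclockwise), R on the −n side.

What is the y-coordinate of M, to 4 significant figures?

-21.25

The slot axis is L1's direction at -77.7°, so u = (cos -77.7°, sin -77.7°) = (0.2130, -0.9770) and n = (−sin -77.7°, cos -77.7°) = (0.9770, 0.2130). D is at the origin and W lies 22.8 along u from D, so W = 22.8·u = (4.857, -22.28). Tangency of A1 to both parallel lines with radius 4.8 puts E and R at D ± 4.8·n: E = (4.690, 1.023), R = (-4.690, -1.023). Equal radii place M and V the same way about W: M = W + 4.8·n = (9.547, -21.25), V = W − 4.8·n = (0.1673, -23.30). So M.y = -21.25.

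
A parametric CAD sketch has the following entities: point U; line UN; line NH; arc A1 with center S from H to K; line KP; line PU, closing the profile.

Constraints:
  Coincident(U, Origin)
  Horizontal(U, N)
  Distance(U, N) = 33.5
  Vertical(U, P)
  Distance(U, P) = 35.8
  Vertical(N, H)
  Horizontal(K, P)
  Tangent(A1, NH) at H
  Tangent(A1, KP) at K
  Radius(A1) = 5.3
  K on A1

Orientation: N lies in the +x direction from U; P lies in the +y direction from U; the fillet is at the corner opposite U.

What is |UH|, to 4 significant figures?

45.30

The virtual corner opposite U is at (33.50, 35.80). Since A1 is tangent to NH there, SH ⟂ NH and A1 meets KP tangentially, so SK is at right angles to KP, with radius 5.3, so the center S sits 5.3 in from both sides at S = (28.20, 30.50). That places the tangent points at H = (33.50, 30.50) on NH and K = (28.20, 35.80) on KP. Then |UH| = |H − U| = 45.30.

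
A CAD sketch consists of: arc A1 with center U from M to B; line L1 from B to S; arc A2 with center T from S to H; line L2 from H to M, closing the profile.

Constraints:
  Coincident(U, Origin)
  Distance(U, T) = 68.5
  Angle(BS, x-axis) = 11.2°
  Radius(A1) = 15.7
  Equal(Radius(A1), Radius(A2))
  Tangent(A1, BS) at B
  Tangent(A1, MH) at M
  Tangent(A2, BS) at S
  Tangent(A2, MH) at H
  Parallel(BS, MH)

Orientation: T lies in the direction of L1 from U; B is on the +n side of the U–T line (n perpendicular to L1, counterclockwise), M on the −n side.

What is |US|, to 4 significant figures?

70.28

The slot axis is L1's direction at 11.2°, so u = (cos 11.2°, sin 11.2°) = (0.9810, 0.1942) and n = (−sin 11.2°, cos 11.2°) = (-0.1942, 0.9810). U is at the origin and T lies 68.5 along u from U, so T = 68.5·u = (67.20, 13.31). Tangency of A1 to both parallel lines with radius 15.7 puts B and M at U ± 15.7·n: B = (-3.049, 15.40), M = (3.049, -15.40). Equal radii place S and H the same way about T: S = T + 15.7·n = (64.15, 28.71), H = T − 15.7·n = (70.24, -2.096). Then |US| = |S − U| = 70.28.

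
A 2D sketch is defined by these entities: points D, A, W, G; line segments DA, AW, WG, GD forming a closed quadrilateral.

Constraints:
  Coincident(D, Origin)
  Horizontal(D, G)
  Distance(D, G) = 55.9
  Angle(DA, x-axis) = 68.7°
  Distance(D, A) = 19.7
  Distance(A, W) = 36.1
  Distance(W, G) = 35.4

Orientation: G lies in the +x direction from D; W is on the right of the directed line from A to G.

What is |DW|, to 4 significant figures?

27.18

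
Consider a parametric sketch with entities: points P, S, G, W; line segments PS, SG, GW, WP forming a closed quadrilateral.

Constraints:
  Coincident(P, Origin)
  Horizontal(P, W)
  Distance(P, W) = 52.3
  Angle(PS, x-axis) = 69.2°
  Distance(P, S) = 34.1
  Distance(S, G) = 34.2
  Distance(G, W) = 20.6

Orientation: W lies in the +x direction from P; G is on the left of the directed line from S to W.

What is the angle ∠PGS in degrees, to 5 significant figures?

45.840°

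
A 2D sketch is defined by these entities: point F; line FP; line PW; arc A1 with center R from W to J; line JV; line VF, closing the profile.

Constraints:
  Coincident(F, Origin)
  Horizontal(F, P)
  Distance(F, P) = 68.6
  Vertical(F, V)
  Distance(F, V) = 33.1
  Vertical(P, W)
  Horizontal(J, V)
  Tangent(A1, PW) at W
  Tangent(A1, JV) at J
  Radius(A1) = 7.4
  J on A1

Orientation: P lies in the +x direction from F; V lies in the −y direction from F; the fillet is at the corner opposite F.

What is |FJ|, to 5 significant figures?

69.578

F is at the origin; FP is horizontal with |FP| = 68.6 and P on the +x side, so P = (68.600, 0.0000). F and V share the same x with |FV| = 33.1 and V on the −y side, so V = (0.0000, -33.100). The virtual corner opposite F is at (68.600, -33.100). Tangency of A1 to PW means the radius RW is perpendicular to PW and A1 meets JV tangentially, so RJ is at right angles to JV, with radius 7.4, so the center R sits 7.4 in from both sides at R = (61.200, -25.700). That places the tangent points at W = (68.600, -25.700) on PW and J = (61.200, -33.100) on JV. Then |FJ| = |J − F| = 69.578.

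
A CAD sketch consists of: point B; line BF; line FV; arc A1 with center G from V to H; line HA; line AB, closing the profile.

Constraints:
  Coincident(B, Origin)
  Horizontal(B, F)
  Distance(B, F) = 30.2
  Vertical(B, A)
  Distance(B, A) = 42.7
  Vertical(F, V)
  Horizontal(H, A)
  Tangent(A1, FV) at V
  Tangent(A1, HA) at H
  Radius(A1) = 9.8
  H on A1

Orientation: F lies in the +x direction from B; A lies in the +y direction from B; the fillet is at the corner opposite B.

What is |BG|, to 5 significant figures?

38.711

B and A share the same x with |BA| = 42.7 and A on the +y side, so A = (0.0000, 42.700). The virtual corner opposite B is at (30.200, 42.700). The tangent condition forces GV to be normal to FV and tangency of A1 to HA means the radius GH is perpendicular to HA, with radius 9.8, so the center G sits 9.8 in from both sides at G = (20.400, 32.900). Then |BG| = |G − B| = 38.711.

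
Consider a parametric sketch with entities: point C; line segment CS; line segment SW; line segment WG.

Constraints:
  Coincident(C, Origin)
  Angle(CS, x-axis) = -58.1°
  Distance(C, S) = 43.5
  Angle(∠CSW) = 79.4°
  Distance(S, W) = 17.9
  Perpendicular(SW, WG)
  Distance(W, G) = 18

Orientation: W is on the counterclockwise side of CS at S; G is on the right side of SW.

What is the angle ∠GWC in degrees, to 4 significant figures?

167.0°

C is at the origin; CS runs at -58.1° with length 43.5, so S = 43.5·(cos -58.1°, sin -58.1°) = (22.99, -36.93). ∠CSW = 79.4°, so SW runs at -58.1° + (180° − 79.4°) = 42.50° from the x-axis; with |SW| = 17.9, W = S + 17.9·(cos 42.50°, sin 42.50°) = (36.18, -24.84). SW ⟂ WG; with |WG| = 18.0 on the right of SW, G = W + 18.0·(0.6756, -0.7373) = (48.34, -38.11). Then cos ∠GWC = WG·WC / (|WG||WC|), giving 167.0°.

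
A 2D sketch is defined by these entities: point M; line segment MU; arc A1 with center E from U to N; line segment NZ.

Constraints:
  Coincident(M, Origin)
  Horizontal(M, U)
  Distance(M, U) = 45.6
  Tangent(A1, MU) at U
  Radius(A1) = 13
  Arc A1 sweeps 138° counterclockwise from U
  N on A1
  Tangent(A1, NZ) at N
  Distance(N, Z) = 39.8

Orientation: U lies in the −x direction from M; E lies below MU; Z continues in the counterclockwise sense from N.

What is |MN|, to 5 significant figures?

58.838

A1 meets MU tangentially, so EU is at right angles to MU, so E = U + (0, -13) = (-45.600, -13.000). On A1, U sits at bearing 90° from E; a 138° counterclockwise sweep puts N at bearing 228°, so N = E + 13.0·(cos 228°, sin 228°) = (-54.299, -22.661). Then |MN| = |N − M| = 58.838.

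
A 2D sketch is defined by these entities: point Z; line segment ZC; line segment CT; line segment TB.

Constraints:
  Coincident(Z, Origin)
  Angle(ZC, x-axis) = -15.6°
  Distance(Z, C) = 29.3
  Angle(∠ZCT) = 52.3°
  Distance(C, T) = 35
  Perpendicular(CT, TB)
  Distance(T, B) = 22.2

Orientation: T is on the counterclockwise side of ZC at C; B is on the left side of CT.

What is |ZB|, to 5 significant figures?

17.111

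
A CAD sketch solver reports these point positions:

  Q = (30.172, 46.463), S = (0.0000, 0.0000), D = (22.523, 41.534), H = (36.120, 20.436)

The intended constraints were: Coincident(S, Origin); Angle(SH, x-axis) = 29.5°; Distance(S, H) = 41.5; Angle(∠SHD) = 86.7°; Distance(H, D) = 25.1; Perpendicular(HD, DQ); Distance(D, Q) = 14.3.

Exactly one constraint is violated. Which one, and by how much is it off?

Distance(D, Q) = 14.3 — off by 5.20.

S = (0.00, 0.00) ✓; SH at 29.50° ✓; |SH| = 41.50 ✓; ∠SHD = 86.70° ✓; |HD| = 25.10 ✓; ∠(HD, DQ) = 90.00° ✓; |DQ| = 9.100 ✗.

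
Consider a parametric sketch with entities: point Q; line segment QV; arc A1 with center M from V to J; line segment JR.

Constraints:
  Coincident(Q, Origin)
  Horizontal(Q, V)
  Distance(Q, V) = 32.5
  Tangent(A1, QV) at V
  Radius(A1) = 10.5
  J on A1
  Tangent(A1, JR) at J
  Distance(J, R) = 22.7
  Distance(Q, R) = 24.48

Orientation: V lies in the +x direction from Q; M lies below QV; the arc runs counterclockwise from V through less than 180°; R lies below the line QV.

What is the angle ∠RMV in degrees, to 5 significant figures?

117.82°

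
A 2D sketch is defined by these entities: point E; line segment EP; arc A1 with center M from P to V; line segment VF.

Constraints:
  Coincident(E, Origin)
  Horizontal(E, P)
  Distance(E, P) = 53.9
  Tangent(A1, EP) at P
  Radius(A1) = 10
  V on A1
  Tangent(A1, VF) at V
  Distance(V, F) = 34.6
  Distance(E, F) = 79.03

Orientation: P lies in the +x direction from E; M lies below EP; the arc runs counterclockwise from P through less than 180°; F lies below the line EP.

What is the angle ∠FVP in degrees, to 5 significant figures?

117.45°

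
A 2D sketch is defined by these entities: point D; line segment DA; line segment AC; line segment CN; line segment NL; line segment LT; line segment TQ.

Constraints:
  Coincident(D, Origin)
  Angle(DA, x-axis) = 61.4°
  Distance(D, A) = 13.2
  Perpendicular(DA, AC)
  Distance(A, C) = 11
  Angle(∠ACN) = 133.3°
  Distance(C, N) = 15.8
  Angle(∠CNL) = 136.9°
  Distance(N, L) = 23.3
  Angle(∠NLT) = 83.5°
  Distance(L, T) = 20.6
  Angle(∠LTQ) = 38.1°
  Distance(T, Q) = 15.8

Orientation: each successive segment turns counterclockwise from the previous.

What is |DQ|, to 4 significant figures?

18.50

D is at the origin; DA runs at 61.4° with length 13.2, so A = (6.319, 11.59). DA ⟂ AC, so AC runs at 151.4°; with |AC| = 11.0, C = (-3.339, 16.85). ∠ACN = 133.3° gives CN at -161.9° from the x-axis; with |CN| = 15.8, N = (-18.36, 11.95). ∠CNL = 136.9° gives NL at -118.8° from the x-axis; with |NL| = 23.3, L = (-29.58, -8.472). ∠NLT = 83.5° gives LT at -22.30° from the x-axis; with |LT| = 20.6, T = (-10.52, -16.29). ∠LTQ = 38.1° gives TQ at 119.6° from the x-axis; with |TQ| = 15.8, Q = (-18.33, -2.550). Then |DQ| = |Q − D| = 18.50.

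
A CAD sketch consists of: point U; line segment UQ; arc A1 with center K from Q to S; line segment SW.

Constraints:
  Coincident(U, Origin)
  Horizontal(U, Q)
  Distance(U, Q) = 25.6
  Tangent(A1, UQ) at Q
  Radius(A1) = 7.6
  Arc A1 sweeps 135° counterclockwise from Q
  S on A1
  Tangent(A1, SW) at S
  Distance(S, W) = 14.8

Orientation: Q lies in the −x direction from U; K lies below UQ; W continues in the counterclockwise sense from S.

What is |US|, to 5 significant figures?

33.581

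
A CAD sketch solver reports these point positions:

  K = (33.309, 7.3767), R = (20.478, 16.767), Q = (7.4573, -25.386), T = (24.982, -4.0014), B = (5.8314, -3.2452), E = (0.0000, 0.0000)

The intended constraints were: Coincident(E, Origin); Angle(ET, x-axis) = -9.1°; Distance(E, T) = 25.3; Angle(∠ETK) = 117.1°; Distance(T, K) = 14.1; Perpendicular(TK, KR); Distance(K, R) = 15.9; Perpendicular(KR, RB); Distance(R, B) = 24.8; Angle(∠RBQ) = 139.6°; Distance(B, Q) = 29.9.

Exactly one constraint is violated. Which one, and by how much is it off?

Distance(B, Q) = 29.9 — off by 7.70.

E = (0.00, 0.00) ✓; ET at -9.100° ✓; |ET| = 25.30 ✓; ∠ETK = 117.1° ✓; |TK| = 14.10 ✓; ∠(TK, KR) = 90.00° ✓; |KR| = 15.90 ✓; ∠(KR, RB) = 90.00° ✓; |RB| = 24.80 ✓; ∠RBQ = 139.6° ✓; |BQ| = 22.20 ✗.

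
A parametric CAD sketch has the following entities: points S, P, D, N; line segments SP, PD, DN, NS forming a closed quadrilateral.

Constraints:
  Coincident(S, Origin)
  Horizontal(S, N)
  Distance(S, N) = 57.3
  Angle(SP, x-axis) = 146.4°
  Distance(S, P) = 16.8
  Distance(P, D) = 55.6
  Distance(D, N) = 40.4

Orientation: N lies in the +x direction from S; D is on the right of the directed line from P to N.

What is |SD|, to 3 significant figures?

39.0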